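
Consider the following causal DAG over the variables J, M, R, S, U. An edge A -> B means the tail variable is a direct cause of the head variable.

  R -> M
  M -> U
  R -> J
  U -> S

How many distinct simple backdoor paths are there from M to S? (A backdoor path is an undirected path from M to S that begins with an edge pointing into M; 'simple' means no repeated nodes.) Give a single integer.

A backdoor path from M to S is any simple undirected path whose first edge points into M (i.e. leaves M via a parent).
Parents of M: {R}.
No simple path from any parent of M reaches S without revisiting M, so there are no backdoor paths.

0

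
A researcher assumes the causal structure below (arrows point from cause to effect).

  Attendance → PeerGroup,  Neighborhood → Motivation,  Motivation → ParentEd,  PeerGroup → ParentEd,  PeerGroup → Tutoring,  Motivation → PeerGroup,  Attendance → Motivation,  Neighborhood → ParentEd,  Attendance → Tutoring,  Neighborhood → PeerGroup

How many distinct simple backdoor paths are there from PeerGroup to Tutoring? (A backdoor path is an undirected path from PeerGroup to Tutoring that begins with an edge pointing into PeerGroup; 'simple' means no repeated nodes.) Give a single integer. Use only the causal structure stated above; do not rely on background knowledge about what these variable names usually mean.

A backdoor path from PeerGroup to Tutoring is any simple undirected path whose first edge points into PeerGroup (i.e. leaves PeerGroup via a parent).
Parents of PeerGroup: {Attendance, Motivation, Neighborhood}.
Enumerating:
  P1: PeerGroup <- Attendance -> Tutoring
  P2: PeerGroup <- Neighborhood -> Motivation <- Attendance -> Tutoring
  P3: PeerGroup <- Neighborhood -> ParentEd <- Motivation <- Attendance -> Tutoring
  P4: PeerGroup <- Motivation <- Attendance -> Tutoring
That exhausts the simple backdoor paths. Count: 4.

4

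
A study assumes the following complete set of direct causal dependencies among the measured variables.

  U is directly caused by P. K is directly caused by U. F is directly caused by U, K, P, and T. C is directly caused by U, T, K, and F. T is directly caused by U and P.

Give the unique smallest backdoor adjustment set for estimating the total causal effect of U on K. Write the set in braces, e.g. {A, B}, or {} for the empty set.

{}

Variables eligible for adjustment (non-descendants of U, excluding U and K): {P}.
Backdoor paths from U to K:
  P1: U <- P -> T -> F <- K
  P2: U <- P -> T -> F -> C <- K
  P3: U <- P -> T -> C <- K
  P4: U <- P -> T -> C <- F <- K
  P5: U <- P -> F <- T -> C <- K
  P6: U <- P -> F <- K
  P7: U <- P -> F -> C <- K
Each backdoor path contains an unconditioned collider, so every path is already blocked with the empty conditioning set:
  P1: blocked at collider F (neither it nor any descendant is in the conditioning set).
  P2: blocked at collider C (neither it nor any descendant is in the conditioning set).
  P3: blocked at collider C (neither it nor any descendant is in the conditioning set).
  P4: blocked at collider C (neither it nor any descendant is in the conditioning set).
  P5: blocked at collider F (neither it nor any descendant is in the conditioning set).
  P6: blocked at collider F (neither it nor any descendant is in the conditioning set).
  P7: blocked at collider C (neither it nor any descendant is in the conditioning set).
The empty set is therefore the unique smallest valid set.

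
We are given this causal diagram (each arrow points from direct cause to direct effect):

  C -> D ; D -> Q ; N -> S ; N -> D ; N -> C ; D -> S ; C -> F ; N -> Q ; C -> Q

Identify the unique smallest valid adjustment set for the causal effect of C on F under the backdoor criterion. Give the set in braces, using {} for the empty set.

{}

Variables eligible for adjustment (non-descendants of C, excluding C and F): {N}.
Backdoor paths from C to F:
  (none)
With no backdoor paths the empty set already satisfies the criterion, and it is trivially minimal.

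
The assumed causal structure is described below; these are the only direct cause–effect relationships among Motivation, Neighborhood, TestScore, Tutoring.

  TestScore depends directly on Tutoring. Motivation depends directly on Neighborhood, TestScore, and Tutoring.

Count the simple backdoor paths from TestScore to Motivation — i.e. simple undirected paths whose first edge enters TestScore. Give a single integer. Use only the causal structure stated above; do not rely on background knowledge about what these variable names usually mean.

1

A backdoor path from TestScore to Motivation is any simple undirected path whose first edge points into TestScore (i.e. leaves TestScore via a parent).
Parents of TestScore: {Tutoring}.
Enumerating:
  P1: TestScore <- Tutoring -> Motivation
That exhausts the simple backdoor paths. Count: 1.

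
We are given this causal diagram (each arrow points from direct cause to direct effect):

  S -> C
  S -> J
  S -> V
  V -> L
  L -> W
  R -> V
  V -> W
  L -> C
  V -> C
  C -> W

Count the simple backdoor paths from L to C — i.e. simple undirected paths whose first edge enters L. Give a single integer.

3

A backdoor path from L to C is any simple undirected path whose first edge points into L (i.e. leaves L via a parent).
Parents of L: {V}.
Enumerating:
  P1: L <- V <- S -> C
  P2: L <- V -> C
  P3: L <- V -> W <- C
That exhausts the simple backdoor paths. Count: 3.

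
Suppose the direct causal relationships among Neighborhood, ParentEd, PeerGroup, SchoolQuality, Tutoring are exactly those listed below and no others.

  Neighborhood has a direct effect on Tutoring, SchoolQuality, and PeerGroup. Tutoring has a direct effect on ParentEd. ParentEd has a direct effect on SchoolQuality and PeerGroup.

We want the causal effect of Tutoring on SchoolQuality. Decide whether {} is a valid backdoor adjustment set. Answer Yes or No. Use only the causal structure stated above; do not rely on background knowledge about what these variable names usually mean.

No

Backdoor paths from Tutoring to SchoolQuality (paths whose first edge points into Tutoring):
  P1: Tutoring <- Neighborhood -> SchoolQuality
  P2: Tutoring <- Neighborhood -> PeerGroup <- ParentEd -> SchoolQuality
Condition 1 (no descendant of Tutoring in the set): holds — descendants of Tutoring are {ParentEd, PeerGroup, SchoolQuality}; none are in {}.
Condition 2 (every backdoor path blocked by {}):
  P1: open — no interior node is in the conditioning set.
  P2: blocked at collider PeerGroup (neither it nor any descendant is in the conditioning set).
{} does not satisfy the backdoor criterion.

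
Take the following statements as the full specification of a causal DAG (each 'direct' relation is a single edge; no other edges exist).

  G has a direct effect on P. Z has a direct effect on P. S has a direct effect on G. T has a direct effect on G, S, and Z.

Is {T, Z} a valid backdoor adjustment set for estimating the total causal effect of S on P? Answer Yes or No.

Yes

Backdoor paths from S to P (paths whose first edge points into S):
  P1: S <- T -> Z -> P
  P2: S <- T -> G -> P
Condition 1 (no descendant of S in the set): holds — descendants of S are {G, P}; none are in {T, Z}.
Condition 2 (every backdoor path blocked by {T, Z}):
  P1: blocked at fork node T ∈ conditioning set.
  P2: blocked at fork node T ∈ conditioning set.
{T, Z} satisfies the backdoor criterion.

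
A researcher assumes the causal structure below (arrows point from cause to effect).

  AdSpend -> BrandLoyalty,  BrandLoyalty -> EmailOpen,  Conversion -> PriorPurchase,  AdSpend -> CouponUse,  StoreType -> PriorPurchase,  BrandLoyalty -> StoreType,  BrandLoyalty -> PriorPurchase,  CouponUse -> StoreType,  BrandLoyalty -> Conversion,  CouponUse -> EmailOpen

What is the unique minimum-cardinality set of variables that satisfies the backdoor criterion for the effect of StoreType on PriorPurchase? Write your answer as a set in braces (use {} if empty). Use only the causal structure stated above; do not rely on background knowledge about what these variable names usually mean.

Variables eligible for adjustment (non-descendants of StoreType, excluding StoreType and PriorPurchase): {AdSpend, BrandLoyalty, Conversion, CouponUse, EmailOpen}.
Backdoor paths from StoreType to PriorPurchase:
  P1: StoreType <- BrandLoyalty -> Conversion -> PriorPurchase
  P2: StoreType <- BrandLoyalty -> PriorPurchase
  P3: StoreType <- CouponUse <- AdSpend -> BrandLoyalty -> Conversion -> PriorPurchase
  P4: StoreType <- CouponUse <- AdSpend -> BrandLoyalty -> PriorPurchase
  P5: StoreType <- CouponUse -> EmailOpen <- BrandLoyalty -> Conversion -> PriorPurchase
  P6: StoreType <- CouponUse -> EmailOpen <- BrandLoyalty -> PriorPurchase
The empty set is not sufficient: P1 (StoreType <- BrandLoyalty -> Conversion -> PriorPurchase) has no collider blocking it and no conditioned non-collider, so it is open.
Try {BrandLoyalty}:
  P1: blocked at fork node BrandLoyalty ∈ conditioning set.
  P2: blocked at fork node BrandLoyalty ∈ conditioning set.
  P3: blocked at chain node BrandLoyalty ∈ conditioning set.
  P4: blocked at chain node BrandLoyalty ∈ conditioning set.
  P5: blocked at collider EmailOpen (neither it nor any descendant is in the conditioning set).
  P6: blocked at collider EmailOpen (neither it nor any descendant is in the conditioning set).
{BrandLoyalty} contains no descendant of StoreType and blocks every backdoor path.
No other singleton works — e.g. {AdSpend} leaves P1 open — so {BrandLoyalty} is the unique smallest valid adjustment set.

{BrandLoyalty}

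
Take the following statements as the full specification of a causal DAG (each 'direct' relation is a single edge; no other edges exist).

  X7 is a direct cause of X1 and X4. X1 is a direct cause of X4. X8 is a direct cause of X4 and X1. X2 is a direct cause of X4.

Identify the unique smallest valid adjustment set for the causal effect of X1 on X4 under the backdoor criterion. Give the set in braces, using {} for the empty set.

Variables eligible for adjustment (non-descendants of X1, excluding X1 and X4): {X2, X7, X8}.
Backdoor paths from X1 to X4:
  P1: X1 <- X7 -> X4
  P2: X1 <- X8 -> X4
The empty set is not sufficient: P1 (X1 <- X7 -> X4) has no collider blocking it and no conditioned non-collider, so it is open.
Try {X7, X8}:
  P1: blocked at fork node X7 ∈ conditioning set.
  P2: blocked at fork node X8 ∈ conditioning set.
{X7, X8} contains no descendant of X1 and blocks every backdoor path.
Every element of {X7, X8} is needed (dropping X7 leaves P1 open; dropping X8 leaves P2 open), so no proper subset is valid.
Among all size-2 subsets of the eligible variables, only {X7, X8} blocks every backdoor path, so it is the unique smallest valid adjustment set.

{X7, X8}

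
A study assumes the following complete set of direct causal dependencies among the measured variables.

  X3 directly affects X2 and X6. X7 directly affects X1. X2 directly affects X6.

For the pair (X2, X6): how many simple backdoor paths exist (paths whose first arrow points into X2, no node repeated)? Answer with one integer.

1

A backdoor path from X2 to X6 is any simple undirected path whose first edge points into X2 (i.e. leaves X2 via a parent).
Parents of X2: {X3}.
Enumerating:
  P1: X2 <- X3 -> X6
That exhausts the simple backdoor paths. Count: 1.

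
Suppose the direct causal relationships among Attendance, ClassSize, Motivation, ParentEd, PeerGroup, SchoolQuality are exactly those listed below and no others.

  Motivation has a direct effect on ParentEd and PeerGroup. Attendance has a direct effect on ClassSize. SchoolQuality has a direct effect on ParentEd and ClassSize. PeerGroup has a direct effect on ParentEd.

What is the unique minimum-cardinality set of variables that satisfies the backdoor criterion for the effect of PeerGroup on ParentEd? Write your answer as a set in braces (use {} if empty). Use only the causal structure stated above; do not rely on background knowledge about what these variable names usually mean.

Variables eligible for adjustment (non-descendants of PeerGroup, excluding PeerGroup and ParentEd): {Attendance, ClassSize, Motivation, SchoolQuality}.
Backdoor paths from PeerGroup to ParentEd:
  P1: PeerGroup <- Motivation -> ParentEd
The empty set is not sufficient: P1 (PeerGroup <- Motivation -> ParentEd) has no collider blocking it and no conditioned non-collider, so it is open.
Try {Motivation}:
  P1: blocked at fork node Motivation ∈ conditioning set.
{Motivation} contains no descendant of PeerGroup and blocks every backdoor path.
No other singleton works — e.g. {Attendance} leaves P1 open — so {Motivation} is the unique smallest valid adjustment set.

{Motivation}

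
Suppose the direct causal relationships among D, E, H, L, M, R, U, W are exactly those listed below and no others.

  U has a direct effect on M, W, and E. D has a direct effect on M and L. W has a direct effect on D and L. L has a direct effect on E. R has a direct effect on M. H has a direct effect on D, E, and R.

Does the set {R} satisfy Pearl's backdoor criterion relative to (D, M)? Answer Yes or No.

No

Backdoor paths from D to M (paths whose first edge points into D):
  P1: D <- H -> R -> M
  P2: D <- H -> E <- U -> M
  P3: D <- H -> E <- L <- W <- U -> M
  P4: D <- W <- U -> M
  P5: D <- W <- U -> E <- H -> R -> M
  P6: D <- W -> L -> E <- H -> R -> M
  P7: D <- W -> L -> E <- U -> M
Condition 1 (no descendant of D in the set): holds — descendants of D are {E, L, M}; none are in {R}.
Condition 2 (every backdoor path blocked by {R}):
  P1: blocked at chain node R ∈ conditioning set.
  P2: blocked at collider E (neither it nor any descendant is in the conditioning set).
  P3: blocked at collider E (neither it nor any descendant is in the conditioning set).
  P4: open — no interior node is in the conditioning set.
  P5: blocked at collider E (neither it nor any descendant is in the conditioning set).
  P6: blocked at collider E (neither it nor any descendant is in the conditioning set).
  P7: blocked at collider E (neither it nor any descendant is in the conditioning set).
{R} does not satisfy the backdoor criterion.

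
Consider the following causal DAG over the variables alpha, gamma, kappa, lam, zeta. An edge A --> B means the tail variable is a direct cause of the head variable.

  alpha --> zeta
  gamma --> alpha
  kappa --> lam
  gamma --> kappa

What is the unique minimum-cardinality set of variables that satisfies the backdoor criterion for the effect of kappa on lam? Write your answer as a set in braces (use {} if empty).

{}

Variables eligible for adjustment (non-descendants of kappa, excluding kappa and lam): {alpha, gamma, zeta}.
Backdoor paths from kappa to lam:
  (none)
With no backdoor paths the empty set already satisfies the criterion, and it is trivially minimal.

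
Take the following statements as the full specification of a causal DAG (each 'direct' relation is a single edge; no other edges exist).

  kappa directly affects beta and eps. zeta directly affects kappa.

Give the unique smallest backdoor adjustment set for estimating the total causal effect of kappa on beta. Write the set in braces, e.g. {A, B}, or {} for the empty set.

{}

Variables eligible for adjustment (non-descendants of kappa, excluding kappa and beta): {zeta}.
Backdoor paths from kappa to beta:
  (none)
With no backdoor paths the empty set already satisfies the criterion, and it is trivially minimal.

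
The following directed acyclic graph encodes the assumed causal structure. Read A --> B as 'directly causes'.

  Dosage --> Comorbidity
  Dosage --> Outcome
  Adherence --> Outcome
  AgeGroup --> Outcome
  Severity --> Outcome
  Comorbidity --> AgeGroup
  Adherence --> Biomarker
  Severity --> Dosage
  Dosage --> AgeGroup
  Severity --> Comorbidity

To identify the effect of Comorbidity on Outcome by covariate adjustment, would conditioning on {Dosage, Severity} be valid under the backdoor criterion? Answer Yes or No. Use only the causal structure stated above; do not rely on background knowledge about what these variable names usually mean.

Yes

Backdoor paths from Comorbidity to Outcome (paths whose first edge points into Comorbidity):
  P1: Comorbidity <- Severity -> Dosage -> AgeGroup -> Outcome
  P2: Comorbidity <- Severity -> Dosage -> Outcome
  P3: Comorbidity <- Severity -> Outcome
  P4: Comorbidity <- Dosage <- Severity -> Outcome
  P5: Comorbidity <- Dosage -> AgeGroup -> Outcome
  P6: Comorbidity <- Dosage -> Outcome
Condition 1 (no descendant of Comorbidity in the set): holds — descendants of Comorbidity are {AgeGroup, Outcome}; none are in {Dosage, Severity}.
Condition 2 (every backdoor path blocked by {Dosage, Severity}):
  P1: blocked at fork node Severity ∈ conditioning set.
  P2: blocked at fork node Severity ∈ conditioning set.
  P3: blocked at fork node Severity ∈ conditioning set.
  P4: blocked at chain node Dosage ∈ conditioning set.
  P5: blocked at fork node Dosage ∈ conditioning set.
  P6: blocked at fork node Dosage ∈ conditioning set.
{Dosage, Severity} satisfies the backdoor criterion.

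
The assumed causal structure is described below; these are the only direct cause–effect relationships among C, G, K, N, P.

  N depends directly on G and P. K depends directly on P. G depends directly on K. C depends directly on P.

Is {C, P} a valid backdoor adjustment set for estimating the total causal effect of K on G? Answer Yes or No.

Backdoor paths from K to G (paths whose first edge points into K):
  P1: K <- P -> N <- G
Condition 1 (no descendant of K in the set): holds — descendants of K are {G, N}; none are in {C, P}.
Condition 2 (every backdoor path blocked by {C, P}):
  P1: blocked at fork node P ∈ conditioning set.
{C, P} satisfies the backdoor criterion.

Yes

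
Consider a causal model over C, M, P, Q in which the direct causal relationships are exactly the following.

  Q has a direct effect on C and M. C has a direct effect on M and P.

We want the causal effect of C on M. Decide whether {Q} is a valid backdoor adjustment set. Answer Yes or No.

Backdoor paths from C to M (paths whose first edge points into C):
  P1: C <- Q -> M
Condition 1 (no descendant of C in the set): holds — descendants of C are {M, P}; none are in {Q}.
Condition 2 (every backdoor path blocked by {Q}):
  P1: blocked at fork node Q ∈ conditioning set.
{Q} satisfies the backdoor criterion.

Yes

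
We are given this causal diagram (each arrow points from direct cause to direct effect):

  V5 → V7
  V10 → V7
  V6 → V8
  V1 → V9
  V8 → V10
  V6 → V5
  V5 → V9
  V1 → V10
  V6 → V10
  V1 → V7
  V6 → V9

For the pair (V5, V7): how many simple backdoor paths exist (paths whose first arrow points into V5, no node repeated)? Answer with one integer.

6

A backdoor path from V5 to V7 is any simple undirected path whose first edge points into V5 (i.e. leaves V5 via a parent).
Parents of V5: {V6}.
Enumerating:
  P1: V5 <- V6 -> V8 -> V10 <- V1 -> V7
  P2: V5 <- V6 -> V8 -> V10 -> V7
  P3: V5 <- V6 -> V10 <- V1 -> V7
  P4: V5 <- V6 -> V10 -> V7
  P5: V5 <- V6 -> V9 <- V1 -> V10 -> V7
  P6: V5 <- V6 -> V9 <- V1 -> V7
That exhausts the simple backdoor paths. Count: 6.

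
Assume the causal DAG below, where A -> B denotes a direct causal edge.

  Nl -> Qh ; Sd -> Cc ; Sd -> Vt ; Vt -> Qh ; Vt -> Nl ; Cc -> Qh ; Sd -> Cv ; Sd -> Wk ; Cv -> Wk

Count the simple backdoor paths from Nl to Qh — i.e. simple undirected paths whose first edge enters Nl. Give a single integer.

2

A backdoor path from Nl to Qh is any simple undirected path whose first edge points into Nl (i.e. leaves Nl via a parent).
Parents of Nl: {Vt}.
Enumerating:
  P1: Nl <- Vt <- Sd -> Cc -> Qh
  P2: Nl <- Vt -> Qh
That exhausts the simple backdoor paths. Count: 2.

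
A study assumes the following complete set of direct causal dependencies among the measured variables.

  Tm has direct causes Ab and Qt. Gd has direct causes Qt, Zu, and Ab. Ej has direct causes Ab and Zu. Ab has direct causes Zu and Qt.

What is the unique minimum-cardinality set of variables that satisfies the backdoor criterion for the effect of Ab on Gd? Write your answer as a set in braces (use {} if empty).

{Qt, Zu}

Variables eligible for adjustment (non-descendants of Ab, excluding Ab and Gd): {Qt, Zu}.
Backdoor paths from Ab to Gd:
  P1: Ab <- Zu -> Gd
  P2: Ab <- Qt -> Gd
The empty set is not sufficient: P1 (Ab <- Zu -> Gd) has no collider blocking it and no conditioned non-collider, so it is open.
Try {Qt, Zu}:
  P1: blocked at fork node Zu ∈ conditioning set.
  P2: blocked at fork node Qt ∈ conditioning set.
{Qt, Zu} contains no descendant of Ab and blocks every backdoor path.
Every element of {Qt, Zu} is needed (dropping Qt leaves P2 open; dropping Zu leaves P1 open), so no proper subset is valid.
Among all size-2 subsets of the eligible variables, only {Qt, Zu} blocks every backdoor path, so it is the unique smallest valid adjustment set.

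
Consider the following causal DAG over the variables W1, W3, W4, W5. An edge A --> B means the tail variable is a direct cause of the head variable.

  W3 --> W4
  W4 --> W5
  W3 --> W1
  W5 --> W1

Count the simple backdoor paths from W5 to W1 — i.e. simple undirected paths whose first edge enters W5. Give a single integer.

A backdoor path from W5 to W1 is any simple undirected path whose first edge points into W5 (i.e. leaves W5 via a parent).
Parents of W5: {W4}.
Enumerating:
  P1: W5 <- W4 <- W3 -> W1
That exhausts the simple backdoor paths. Count: 1.

1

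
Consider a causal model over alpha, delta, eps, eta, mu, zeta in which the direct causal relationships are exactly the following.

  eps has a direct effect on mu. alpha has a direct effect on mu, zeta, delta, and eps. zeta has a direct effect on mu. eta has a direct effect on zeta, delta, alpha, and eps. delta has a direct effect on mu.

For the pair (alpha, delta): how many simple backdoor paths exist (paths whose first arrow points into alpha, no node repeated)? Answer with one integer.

A backdoor path from alpha to delta is any simple undirected path whose first edge points into alpha (i.e. leaves alpha via a parent).
Parents of alpha: {eta}.
Enumerating:
  P1: alpha <- eta -> eps -> mu <- delta
  P2: alpha <- eta -> delta
  P3: alpha <- eta -> zeta -> mu <- delta
That exhausts the simple backdoor paths. Count: 3.

3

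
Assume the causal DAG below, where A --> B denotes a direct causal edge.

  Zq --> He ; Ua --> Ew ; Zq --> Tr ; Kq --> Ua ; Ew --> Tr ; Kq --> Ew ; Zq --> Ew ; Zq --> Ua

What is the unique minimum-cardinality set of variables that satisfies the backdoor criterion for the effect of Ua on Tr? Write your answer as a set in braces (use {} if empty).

{Kq, Zq}

Variables eligible for adjustment (non-descendants of Ua, excluding Ua and Tr): {He, Kq, Zq}.
Backdoor paths from Ua to Tr:
  P1: Ua <- Kq -> Ew <- Zq -> Tr
  P2: Ua <- Kq -> Ew -> Tr
  P3: Ua <- Zq -> Ew -> Tr
  P4: Ua <- Zq -> Tr
The empty set is not sufficient: P2 (Ua <- Kq -> Ew -> Tr) has no collider blocking it and no conditioned non-collider, so it is open.
Try {Kq, Zq}:
  P1: blocked at fork node Kq ∈ conditioning set.
  P2: blocked at fork node Kq ∈ conditioning set.
  P3: blocked at fork node Zq ∈ conditioning set.
  P4: blocked at fork node Zq ∈ conditioning set.
{Kq, Zq} contains no descendant of Ua and blocks every backdoor path.
Every element of {Kq, Zq} is needed (dropping Kq leaves P2 open; dropping Zq leaves P3 open), so no proper subset is valid.
Among all size-2 subsets of the eligible variables, only {Kq, Zq} blocks every backdoor path, so it is the unique smallest valid adjustment set.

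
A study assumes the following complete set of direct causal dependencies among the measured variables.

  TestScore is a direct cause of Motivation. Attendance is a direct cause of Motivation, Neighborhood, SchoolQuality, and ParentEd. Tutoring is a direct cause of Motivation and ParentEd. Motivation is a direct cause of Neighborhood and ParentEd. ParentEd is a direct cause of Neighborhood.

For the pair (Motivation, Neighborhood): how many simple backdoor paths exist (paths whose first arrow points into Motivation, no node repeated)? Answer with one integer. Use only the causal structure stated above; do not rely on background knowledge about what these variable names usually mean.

A backdoor path from Motivation to Neighborhood is any simple undirected path whose first edge points into Motivation (i.e. leaves Motivation via a parent).
Parents of Motivation: {Attendance, TestScore, Tutoring}.
Enumerating:
  P1: Motivation <- Attendance -> ParentEd -> Neighborhood
  P2: Motivation <- Attendance -> Neighborhood
  P3: Motivation <- Tutoring -> ParentEd <- Attendance -> Neighborhood
  P4: Motivation <- Tutoring -> ParentEd -> Neighborhood
That exhausts the simple backdoor paths. Count: 4.

4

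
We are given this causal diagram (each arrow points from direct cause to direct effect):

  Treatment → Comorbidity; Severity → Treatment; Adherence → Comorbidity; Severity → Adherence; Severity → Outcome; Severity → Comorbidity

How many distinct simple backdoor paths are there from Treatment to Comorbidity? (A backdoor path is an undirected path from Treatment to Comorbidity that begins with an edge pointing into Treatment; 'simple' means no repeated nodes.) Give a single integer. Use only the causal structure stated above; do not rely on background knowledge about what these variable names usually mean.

2

A backdoor path from Treatment to Comorbidity is any simple undirected path whose first edge points into Treatment (i.e. leaves Treatment via a parent).
Parents of Treatment: {Severity}.
Enumerating:
  P1: Treatment <- Severity -> Adherence -> Comorbidity
  P2: Treatment <- Severity -> Comorbidity
That exhausts the simple backdoor paths. Count: 2.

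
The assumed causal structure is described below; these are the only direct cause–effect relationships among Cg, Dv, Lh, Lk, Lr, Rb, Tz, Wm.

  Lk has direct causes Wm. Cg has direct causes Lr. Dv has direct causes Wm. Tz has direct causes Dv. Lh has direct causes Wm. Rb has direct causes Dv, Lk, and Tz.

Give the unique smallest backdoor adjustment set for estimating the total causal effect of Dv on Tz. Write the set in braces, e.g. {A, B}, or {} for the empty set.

{}

Variables eligible for adjustment (non-descendants of Dv, excluding Dv and Tz): {Cg, Lh, Lk, Lr, Wm}.
Backdoor paths from Dv to Tz:
  P1: Dv <- Wm -> Lk -> Rb <- Tz
Each backdoor path contains an unconditioned collider, so every path is already blocked with the empty conditioning set:
  P1: blocked at collider Rb (neither it nor any descendant is in the conditioning set).
The empty set is therefore the unique smallest valid set.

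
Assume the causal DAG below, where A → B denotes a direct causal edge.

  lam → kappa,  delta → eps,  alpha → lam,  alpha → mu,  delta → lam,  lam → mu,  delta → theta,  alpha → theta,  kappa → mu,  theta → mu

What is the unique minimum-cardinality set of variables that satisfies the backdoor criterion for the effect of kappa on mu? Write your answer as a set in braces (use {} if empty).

{lam}

Variables eligible for adjustment (non-descendants of kappa, excluding kappa and mu): {alpha, delta, eps, lam, theta}.
Backdoor paths from kappa to mu:
  P1: kappa <- lam <- delta -> theta <- alpha -> mu
  P2: kappa <- lam <- delta -> theta -> mu
  P3: kappa <- lam <- alpha -> theta -> mu
  P4: kappa <- lam <- alpha -> mu
  P5: kappa <- lam -> mu
The empty set is not sufficient: P2 (kappa <- lam <- delta -> theta -> mu) has no collider blocking it and no conditioned non-collider, so it is open.
Try {lam}:
  P1: blocked at chain node lam ∈ conditioning set.
  P2: blocked at chain node lam ∈ conditioning set.
  P3: blocked at chain node lam ∈ conditioning set.
  P4: blocked at chain node lam ∈ conditioning set.
  P5: blocked at fork node lam ∈ conditioning set.
{lam} contains no descendant of kappa and blocks every backdoor path.
No other singleton works — e.g. {delta} leaves P3 open — so {lam} is the unique smallest valid adjustment set.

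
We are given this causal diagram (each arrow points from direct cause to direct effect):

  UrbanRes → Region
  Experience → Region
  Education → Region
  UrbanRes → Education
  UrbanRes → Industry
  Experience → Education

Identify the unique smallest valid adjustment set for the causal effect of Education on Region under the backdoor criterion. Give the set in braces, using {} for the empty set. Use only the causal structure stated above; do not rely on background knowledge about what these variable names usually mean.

{Experience, UrbanRes}

Variables eligible for adjustment (non-descendants of Education, excluding Education and Region): {Experience, Industry, UrbanRes}.
Backdoor paths from Education to Region:
  P1: Education <- UrbanRes -> Region
  P2: Education <- Experience -> Region
The empty set is not sufficient: P1 (Education <- UrbanRes -> Region) has no collider blocking it and no conditioned non-collider, so it is open.
Try {Experience, UrbanRes}:
  P1: blocked at fork node UrbanRes ∈ conditioning set.
  P2: blocked at fork node Experience ∈ conditioning set.
{Experience, UrbanRes} contains no descendant of Education and blocks every backdoor path.
Every element of {Experience, UrbanRes} is needed (dropping Experience leaves P2 open; dropping UrbanRes leaves P1 open), so no proper subset is valid.
Among all size-2 subsets of the eligible variables, only {Experience, UrbanRes} blocks every backdoor path, so it is the unique smallest valid adjustment set.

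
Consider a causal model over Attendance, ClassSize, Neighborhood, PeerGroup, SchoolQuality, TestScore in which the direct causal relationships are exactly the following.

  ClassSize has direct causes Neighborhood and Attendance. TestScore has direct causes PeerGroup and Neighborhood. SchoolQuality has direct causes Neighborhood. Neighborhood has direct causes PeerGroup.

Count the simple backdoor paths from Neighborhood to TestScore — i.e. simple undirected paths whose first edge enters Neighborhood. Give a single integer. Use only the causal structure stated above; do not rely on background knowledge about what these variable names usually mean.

A backdoor path from Neighborhood to TestScore is any simple undirected path whose first edge points into Neighborhood (i.e. leaves Neighborhood via a parent).
Parents of Neighborhood: {PeerGroup}.
Enumerating:
  P1: Neighborhood <- PeerGroup -> TestScore
That exhausts the simple backdoor paths. Count: 1.

1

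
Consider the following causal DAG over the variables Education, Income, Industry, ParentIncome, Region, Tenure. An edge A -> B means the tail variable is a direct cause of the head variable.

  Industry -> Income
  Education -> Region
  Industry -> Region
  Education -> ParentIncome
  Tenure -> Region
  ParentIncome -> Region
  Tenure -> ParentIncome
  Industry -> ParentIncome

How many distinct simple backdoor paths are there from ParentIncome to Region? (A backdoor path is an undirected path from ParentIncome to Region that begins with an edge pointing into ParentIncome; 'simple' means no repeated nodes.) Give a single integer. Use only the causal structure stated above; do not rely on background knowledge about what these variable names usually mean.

3

A backdoor path from ParentIncome to Region is any simple undirected path whose first edge points into ParentIncome (i.e. leaves ParentIncome via a parent).
Parents of ParentIncome: {Education, Industry, Tenure}.
Enumerating:
  P1: ParentIncome <- Education -> Region
  P2: ParentIncome <- Tenure -> Region
  P3: ParentIncome <- Industry -> Region
That exhausts the simple backdoor paths. Count: 3.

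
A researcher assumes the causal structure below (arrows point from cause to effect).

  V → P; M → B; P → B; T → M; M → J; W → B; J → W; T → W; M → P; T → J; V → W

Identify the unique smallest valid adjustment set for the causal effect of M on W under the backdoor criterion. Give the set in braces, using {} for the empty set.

Variables eligible for adjustment (non-descendants of M, excluding M and W): {T, V}.
Backdoor paths from M to W:
  P1: M <- T -> J -> W
  P2: M <- T -> W
The empty set is not sufficient: P1 (M <- T -> J -> W) has no collider blocking it and no conditioned non-collider, so it is open.
Try {T}:
  P1: blocked at fork node T ∈ conditioning set.
  P2: blocked at fork node T ∈ conditioning set.
{T} contains no descendant of M and blocks every backdoor path.
No other singleton works — e.g. {V} leaves P1 open — so {T} is the unique smallest valid adjustment set.

{T}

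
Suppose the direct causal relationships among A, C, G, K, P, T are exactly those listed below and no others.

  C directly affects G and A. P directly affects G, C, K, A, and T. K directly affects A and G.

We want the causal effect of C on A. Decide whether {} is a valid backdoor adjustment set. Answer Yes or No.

No

Backdoor paths from C to A (paths whose first edge points into C):
  P1: C <- P -> K -> A
  P2: C <- P -> G <- K -> A
  P3: C <- P -> A
Condition 1 (no descendant of C in the set): holds — descendants of C are {A, G}; none are in {}.
Condition 2 (every backdoor path blocked by {}):
  P1: open — no interior node is in the conditioning set.
  P2: blocked at collider G (neither it nor any descendant is in the conditioning set).
  P3: open — no interior node is in the conditioning set.
{} does not satisfy the backdoor criterion.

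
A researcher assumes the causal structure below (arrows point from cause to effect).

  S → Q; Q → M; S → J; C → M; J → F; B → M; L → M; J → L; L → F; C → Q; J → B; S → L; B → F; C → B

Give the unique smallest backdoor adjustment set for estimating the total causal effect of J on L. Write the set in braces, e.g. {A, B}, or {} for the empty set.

Variables eligible for adjustment (non-descendants of J, excluding J and L): {C, Q, S}.
Backdoor paths from J to L:
  P1: J <- S -> L
  P2: J <- S -> Q <- C -> B -> M <- L
  P3: J <- S -> Q <- C -> B -> F <- L
  P4: J <- S -> Q <- C -> M <- L
  P5: J <- S -> Q <- C -> M <- B -> F <- L
  P6: J <- S -> Q -> M <- C -> B -> F <- L
  P7: J <- S -> Q -> M <- L
  P8: J <- S -> Q -> M <- B -> F <- L
The empty set is not sufficient: P1 (J <- S -> L) has no collider blocking it and no conditioned non-collider, so it is open.
Try {S}:
  P1: blocked at fork node S ∈ conditioning set.
  P2: blocked at fork node S ∈ conditioning set.
  P3: blocked at fork node S ∈ conditioning set.
  P4: blocked at fork node S ∈ conditioning set.
  P5: blocked at fork node S ∈ conditioning set.
  P6: blocked at fork node S ∈ conditioning set.
  P7: blocked at fork node S ∈ conditioning set.
  P8: blocked at fork node S ∈ conditioning set.
{S} contains no descendant of J and blocks every backdoor path.
No other singleton works — e.g. {C} leaves P1 open — so {S} is the unique smallest valid adjustment set.

{S}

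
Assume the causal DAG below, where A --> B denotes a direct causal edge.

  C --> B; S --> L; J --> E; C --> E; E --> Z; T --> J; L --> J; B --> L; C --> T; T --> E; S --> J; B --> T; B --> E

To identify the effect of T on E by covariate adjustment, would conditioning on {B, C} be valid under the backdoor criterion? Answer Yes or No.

Yes

Backdoor paths from T to E (paths whose first edge points into T):
  P1: T <- C -> B -> L <- S -> J -> E
  P2: T <- C -> B -> L -> J -> E
  P3: T <- C -> B -> E
  P4: T <- C -> E
  P5: T <- B <- C -> E
  P6: T <- B -> L <- S -> J -> E
  P7: T <- B -> L -> J -> E
  P8: T <- B -> E
Condition 1 (no descendant of T in the set): holds — descendants of T are {E, J, Z}; none are in {B, C}.
Condition 2 (every backdoor path blocked by {B, C}):
  P1: blocked at fork node C ∈ conditioning set.
  P2: blocked at fork node C ∈ conditioning set.
  P3: blocked at fork node C ∈ conditioning set.
  P4: blocked at fork node C ∈ conditioning set.
  P5: blocked at chain node B ∈ conditioning set.
  P6: blocked at fork node B ∈ conditioning set.
  P7: blocked at fork node B ∈ conditioning set.
  P8: blocked at fork node B ∈ conditioning set.
{B, C} satisfies the backdoor criterion.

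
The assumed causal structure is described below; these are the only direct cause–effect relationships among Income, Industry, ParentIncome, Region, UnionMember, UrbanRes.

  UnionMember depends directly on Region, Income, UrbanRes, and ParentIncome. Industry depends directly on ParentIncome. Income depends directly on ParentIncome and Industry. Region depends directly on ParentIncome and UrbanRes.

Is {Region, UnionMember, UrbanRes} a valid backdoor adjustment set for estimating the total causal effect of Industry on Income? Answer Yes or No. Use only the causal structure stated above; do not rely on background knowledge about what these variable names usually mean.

No

Backdoor paths from Industry to Income (paths whose first edge points into Industry):
  P1: Industry <- ParentIncome -> Region <- UrbanRes -> UnionMember <- Income
  P2: Industry <- ParentIncome -> Region -> UnionMember <- Income
  P3: Industry <- ParentIncome -> Income
  P4: Industry <- ParentIncome -> UnionMember <- Income
Condition 1 (no descendant of Industry in the set): FAILS — UnionMember is a descendant of Industry.
Condition 2 (every backdoor path blocked by {Region, UnionMember, UrbanRes}):
  P1: blocked at fork node UrbanRes ∈ conditioning set.
  P2: blocked at chain node Region ∈ conditioning set.
  P3: open — no interior node is in the conditioning set.
  P4: open — collider(s) UnionMember are conditioned on (or have a conditioned descendant) and no non-collider on the path is in the set.
{Region, UnionMember, UrbanRes} does not satisfy the backdoor criterion.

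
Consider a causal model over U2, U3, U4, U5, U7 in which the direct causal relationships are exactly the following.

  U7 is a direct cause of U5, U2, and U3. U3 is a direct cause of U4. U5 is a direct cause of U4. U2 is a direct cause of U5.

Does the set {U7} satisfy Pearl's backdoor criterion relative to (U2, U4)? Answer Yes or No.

Backdoor paths from U2 to U4 (paths whose first edge points into U2):
  P1: U2 <- U7 -> U3 -> U4
  P2: U2 <- U7 -> U5 -> U4
Condition 1 (no descendant of U2 in the set): holds — descendants of U2 are {U4, U5}; none are in {U7}.
Condition 2 (every backdoor path blocked by {U7}):
  P1: blocked at fork node U7 ∈ conditioning set.
  P2: blocked at fork node U7 ∈ conditioning set.
{U7} satisfies the backdoor criterion.

Yes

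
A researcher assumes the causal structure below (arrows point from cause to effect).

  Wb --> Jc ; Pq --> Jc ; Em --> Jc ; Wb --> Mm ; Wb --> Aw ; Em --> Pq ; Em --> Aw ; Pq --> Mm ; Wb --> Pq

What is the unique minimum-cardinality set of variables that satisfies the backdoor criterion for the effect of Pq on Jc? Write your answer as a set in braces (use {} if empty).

Variables eligible for adjustment (non-descendants of Pq, excluding Pq and Jc): {Aw, Em, Wb}.
Backdoor paths from Pq to Jc:
  P1: Pq <- Em -> Aw <- Wb -> Jc
  P2: Pq <- Em -> Jc
  P3: Pq <- Wb -> Aw <- Em -> Jc
  P4: Pq <- Wb -> Jc
The empty set is not sufficient: P2 (Pq <- Em -> Jc) has no collider blocking it and no conditioned non-collider, so it is open.
Try {Em, Wb}:
  P1: blocked at fork node Em ∈ conditioning set.
  P2: blocked at fork node Em ∈ conditioning set.
  P3: blocked at fork node Wb ∈ conditioning set.
  P4: blocked at fork node Wb ∈ conditioning set.
{Em, Wb} contains no descendant of Pq and blocks every backdoor path.
Every element of {Em, Wb} is needed (dropping Em leaves P2 open; dropping Wb leaves P4 open), so no proper subset is valid.
Among all size-2 subsets of the eligible variables, only {Em, Wb} blocks every backdoor path, so it is the unique smallest valid adjustment set.

{Em, Wb}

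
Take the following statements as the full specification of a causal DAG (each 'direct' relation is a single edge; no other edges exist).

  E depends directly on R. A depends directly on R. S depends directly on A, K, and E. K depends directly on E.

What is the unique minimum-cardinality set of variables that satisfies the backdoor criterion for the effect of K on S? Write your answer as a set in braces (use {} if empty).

Variables eligible for adjustment (non-descendants of K, excluding K and S): {A, E, R}.
Backdoor paths from K to S:
  P1: K <- E <- R -> A -> S
  P2: K <- E -> S
The empty set is not sufficient: P1 (K <- E <- R -> A -> S) has no collider blocking it and no conditioned non-collider, so it is open.
Try {E}:
  P1: blocked at chain node E ∈ conditioning set.
  P2: blocked at fork node E ∈ conditioning set.
{E} contains no descendant of K and blocks every backdoor path.
No other singleton works — e.g. {R} leaves P2 open — so {E} is the unique smallest valid adjustment set.

{E}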